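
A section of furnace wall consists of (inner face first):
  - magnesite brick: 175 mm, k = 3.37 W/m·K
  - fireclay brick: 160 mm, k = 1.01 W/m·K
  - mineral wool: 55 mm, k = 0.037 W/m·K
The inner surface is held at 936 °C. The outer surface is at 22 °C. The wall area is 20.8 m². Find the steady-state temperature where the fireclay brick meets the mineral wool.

T ≈ 823 °C

Treating each layer as a thermal resistance in series:
R_magnesite brick = L/(kA) = 0.175/(3.37×20.8) = 0.002497 K/W
R_fireclay brick = L/(kA) = 0.16/(1.01×20.8) = 0.007616 K/W
R_mineral wool = L/(kA) = 0.055/(0.037×20.8) = 0.07147 K/W
R_total = 0.08158 K/W;  Q = ΔT/R_total = 914/0.08158 = 11200 W
T_interface = T_inner − Q·ΣR(inner→interface) = 936 − 11200×0.01011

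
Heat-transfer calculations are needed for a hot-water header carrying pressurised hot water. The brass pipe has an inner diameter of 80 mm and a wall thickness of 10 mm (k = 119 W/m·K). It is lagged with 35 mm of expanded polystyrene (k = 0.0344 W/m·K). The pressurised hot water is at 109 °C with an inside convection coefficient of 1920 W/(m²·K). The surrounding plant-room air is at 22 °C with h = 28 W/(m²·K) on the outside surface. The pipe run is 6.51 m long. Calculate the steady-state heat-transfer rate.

Q ≈ 224 W

Cylindrical conduction, so R = ln(r₂/r₁)/(2πkL) per layer, in series:
R_inner film = 1/(h_i·2πr₁L) = 1/(1920×2π×0.04×6.51) = 3.183×10^-4 K/W
R_brass pipe wall = ln(50/40)/(2π×119×6.51) = 4.584×10^-5 K/W
R_expanded polystyrene = ln(85/50)/(2π×0.0344×6.51) = 0.3771 K/W
R_outer film = 1/(h_o·2πr_oL) = 1/(28×2π×0.085×6.51) = 0.01027 K/W
R_total = 0.3877 K/W
Q = ΔT/R_total = 87/0.3877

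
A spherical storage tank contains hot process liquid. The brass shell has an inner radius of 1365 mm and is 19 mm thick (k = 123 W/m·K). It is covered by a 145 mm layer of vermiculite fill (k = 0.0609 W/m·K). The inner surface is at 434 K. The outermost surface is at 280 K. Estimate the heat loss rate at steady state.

Q ≈ 1720 W

Each spherical layer contributes R = (1/r_i − 1/r_o)/(4πk):
R_brass shell = (1/1.365 − 1/1.384)/(4π×123) = 6.507×10^-6 K/W
R_vermiculite fill = (1/1.384 − 1/1.529)/(4π×0.0609) = 0.08954 K/W
R_total = 0.08954 K/W
Q = ΔT/R_total = 154/0.08954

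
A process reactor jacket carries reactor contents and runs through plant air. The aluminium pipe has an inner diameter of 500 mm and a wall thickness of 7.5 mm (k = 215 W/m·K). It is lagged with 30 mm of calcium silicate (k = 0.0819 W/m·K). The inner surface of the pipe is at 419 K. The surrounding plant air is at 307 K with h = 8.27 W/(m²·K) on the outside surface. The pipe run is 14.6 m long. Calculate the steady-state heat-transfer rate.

Q ≈ 5820 W

Per-layer cylindrical resistances, series-summed:
R_aluminium pipe wall = ln(257.5/250)/(2π×215×14.6) = 1.499×10^-6 K/W
R_calcium silicate = ln(287.5/257.5)/(2π×0.0819×14.6) = 0.01467 K/W
R_outer film = 1/(h_o·2πr_oL) = 1/(8.27×2π×0.2875×14.6) = 0.004585 K/W
R_total = 0.01925 K/W
Q = ΔT/R_total = 112/0.01925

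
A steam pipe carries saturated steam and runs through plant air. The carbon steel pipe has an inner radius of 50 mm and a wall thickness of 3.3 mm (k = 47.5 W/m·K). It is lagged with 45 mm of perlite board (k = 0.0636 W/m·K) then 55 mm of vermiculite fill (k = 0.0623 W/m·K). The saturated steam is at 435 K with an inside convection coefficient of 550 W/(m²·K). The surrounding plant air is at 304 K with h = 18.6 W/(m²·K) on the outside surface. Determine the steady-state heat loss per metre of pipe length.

Radial resistances (cylindrical: R_cond = ln(r_o/r_i)/(2πkL), R_conv = 1/(h·2πrL)):
R_inner film = 1/(h_i·2πr₁L) = 1/(550×2π×0.05×1) = 0.005787 K/W
R_carbon steel pipe wall = ln(53.3/50)/(2π×47.5×1) = 2.141×10^-4 K/W
R_perlite board = ln(98.3/53.3)/(2π×0.0636×1) = 1.532 K/W
R_vermiculite fill = ln(153.3/98.3)/(2π×0.0623×1) = 1.135 K/W
R_outer film = 1/(h_o·2πr_oL) = 1/(18.6×2π×0.1533×1) = 0.05582 K/W
R_total = 2.729 K/W
Q = ΔT/R_total = 131/2.729

q′ ≈ 48 W/m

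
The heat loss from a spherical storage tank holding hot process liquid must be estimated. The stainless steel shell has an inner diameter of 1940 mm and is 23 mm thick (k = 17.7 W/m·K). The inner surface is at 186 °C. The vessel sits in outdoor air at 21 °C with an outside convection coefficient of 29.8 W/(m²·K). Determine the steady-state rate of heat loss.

Radial (spherical) resistances in series:
R_stainless steel shell = (1/0.97 − 1/0.993)/(4π×17.7) = 1.074×10^-4 K/W
R_outer film = 1/(h·4πr_o²) = 1/(29.8×4π×0.993²) = 0.002708 K/W
R_total = 0.002816 K/W
Q = ΔT/R_total = 165/0.002816

Q ≈ 58600 W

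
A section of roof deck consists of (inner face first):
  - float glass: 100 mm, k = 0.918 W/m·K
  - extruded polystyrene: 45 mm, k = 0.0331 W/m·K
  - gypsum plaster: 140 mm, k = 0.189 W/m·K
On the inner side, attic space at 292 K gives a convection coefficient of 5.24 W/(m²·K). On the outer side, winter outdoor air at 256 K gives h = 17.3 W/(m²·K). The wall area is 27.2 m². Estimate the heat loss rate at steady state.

Q ≈ 398 W

Model the wall as resistances in series:
R_inner film = 1/(h_i·A) = 1/(5.24×27.2) = 0.007016 K/W
R_float glass = L/(kA) = 0.1/(0.918×27.2) = 0.004005 K/W
R_extruded polystyrene = L/(kA) = 0.045/(0.0331×27.2) = 0.04998 K/W
R_gypsum plaster = L/(kA) = 0.14/(0.189×27.2) = 0.02723 K/W
R_outer film = 1/(h_o·A) = 1/(17.3×27.2) = 0.002125 K/W
R_total = 0.09036 K/W
Q = ΔT / R_total = 36 / 0.09036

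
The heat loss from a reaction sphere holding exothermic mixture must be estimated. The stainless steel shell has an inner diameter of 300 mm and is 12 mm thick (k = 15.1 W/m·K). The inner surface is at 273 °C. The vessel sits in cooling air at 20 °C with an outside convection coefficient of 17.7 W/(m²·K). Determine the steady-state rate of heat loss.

Q ≈ 1450 W

Spherical conduction: R = (1/r_in − 1/r_out)/(4πk) per layer; series-sum.
R_stainless steel shell = (1/0.15 − 1/0.162)/(4π×15.1) = 0.002602 K/W
R_outer film = 1/(h·4πr_o²) = 1/(17.7×4π×0.162²) = 0.1713 K/W
R_total = 0.1739 K/W
Q = ΔT/R_total = 253/0.1739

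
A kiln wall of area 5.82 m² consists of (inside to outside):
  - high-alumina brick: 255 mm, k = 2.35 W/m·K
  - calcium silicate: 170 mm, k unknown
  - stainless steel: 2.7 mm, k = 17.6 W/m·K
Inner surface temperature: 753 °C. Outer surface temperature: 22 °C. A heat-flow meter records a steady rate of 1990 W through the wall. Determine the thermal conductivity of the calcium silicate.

k ≈ 0.0838 W/(m·K)

Series thermal resistances:
R_high-alumina brick = L/(kA) = 0.255/(2.35×5.82) = 0.01864 K/W
R_stainless steel = L/(kA) = 0.0027/(17.6×5.82) = 2.636×10^-5 K/W
Sum of known resistances R_other = 0.01867 K/W
Total R = ΔT/Q = 731/1990 = 0.3673 K/W
R_calcium silicate = R_total − R_other = 0.3487 K/W
k = L/(R·A) = 0.17/(0.3487×5.82)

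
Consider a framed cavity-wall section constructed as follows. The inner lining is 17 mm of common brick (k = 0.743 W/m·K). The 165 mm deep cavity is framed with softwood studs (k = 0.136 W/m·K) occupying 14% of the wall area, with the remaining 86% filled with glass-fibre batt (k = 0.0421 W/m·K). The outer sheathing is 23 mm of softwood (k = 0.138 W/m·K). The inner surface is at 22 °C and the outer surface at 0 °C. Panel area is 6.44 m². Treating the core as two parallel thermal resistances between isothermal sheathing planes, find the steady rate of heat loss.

Sheathing layers in series; stud and cavity paths in parallel between them.
R_inner = 0.017/(0.743×6.44) = 0.003553 K/W
R_stud  = 0.165/(0.136×0.14×6.44) = 1.346 K/W
R_cav   = 0.165/(0.0421×0.86×6.44) = 0.7076 K/W
1/R_core = 1/R_stud + 1/R_cav → R_core = 0.4638 K/W
R_outer = 0.023/(0.138×6.44) = 0.02588 K/W
R_total = 0.4932 K/W
Q = ΔT/R_total = 22/0.4932

Q ≈ 44.6 W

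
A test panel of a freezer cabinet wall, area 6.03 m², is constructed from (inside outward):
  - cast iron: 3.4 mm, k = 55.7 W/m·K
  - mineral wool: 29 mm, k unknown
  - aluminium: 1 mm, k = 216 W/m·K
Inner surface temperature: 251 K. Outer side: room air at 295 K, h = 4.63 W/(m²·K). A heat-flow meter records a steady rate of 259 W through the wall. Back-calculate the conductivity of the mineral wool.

Model the wall as resistances in series:
R_cast iron = L/(kA) = 0.0034/(55.7×6.03) = 1.012×10^-5 K/W
R_aluminium = L/(kA) = 0.001/(216×6.03) = 7.678×10^-7 K/W
R_outer film = 1/(h_o·A) = 1/(4.63×6.03) = 0.03582 K/W
Sum of known resistances R_other = 0.03583 K/W
Total R = ΔT/Q = 44/259 = 0.1699 K/W
R_mineral wool = R_total − R_other = 0.1341 K/W
k = L/(R·A) = 0.029/(0.1341×6.03)

k ≈ 0.0359 W/(m·K)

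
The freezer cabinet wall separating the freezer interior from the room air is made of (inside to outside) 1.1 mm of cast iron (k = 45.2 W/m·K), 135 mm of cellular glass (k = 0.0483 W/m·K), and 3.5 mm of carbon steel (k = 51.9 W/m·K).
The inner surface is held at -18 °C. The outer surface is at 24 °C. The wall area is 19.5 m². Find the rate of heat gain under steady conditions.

Model the wall as resistances in series:
R_cast iron = L/(kA) = 0.0011/(45.2×19.5) = 1.248×10^-6 K/W
R_cellular glass = L/(kA) = 0.135/(0.0483×19.5) = 0.1433 K/W
R_carbon steel = L/(kA) = 0.0035/(51.9×19.5) = 3.458×10^-6 K/W
R_total = 0.1433 K/W
Q = ΔT / R_total = 42 / 0.1433

Q ≈ 293 W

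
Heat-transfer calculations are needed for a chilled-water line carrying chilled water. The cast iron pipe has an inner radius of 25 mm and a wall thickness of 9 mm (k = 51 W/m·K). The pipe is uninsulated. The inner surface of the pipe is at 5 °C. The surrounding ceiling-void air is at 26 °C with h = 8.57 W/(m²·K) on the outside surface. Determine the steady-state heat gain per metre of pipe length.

Treating each annulus and film as a series resistance:
R_cast iron pipe wall = ln(34/25)/(2π×51×1) = 9.596×10^-4 K/W
R_outer film = 1/(h_o·2πr_oL) = 1/(8.57×2π×0.034×1) = 0.5462 K/W
R_total = 0.5472 K/W
Q = ΔT/R_total = 21/0.5472

q′ ≈ 38.4 W/m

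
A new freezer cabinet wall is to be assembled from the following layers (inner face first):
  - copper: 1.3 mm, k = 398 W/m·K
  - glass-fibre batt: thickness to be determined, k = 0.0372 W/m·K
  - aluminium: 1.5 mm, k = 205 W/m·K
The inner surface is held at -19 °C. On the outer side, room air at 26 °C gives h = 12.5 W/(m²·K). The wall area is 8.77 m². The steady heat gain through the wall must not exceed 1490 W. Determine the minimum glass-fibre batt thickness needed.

L ≈ 6.88 mm

Using the resistance-network approach (series):
R_copper = L/(kA) = 0.0013/(398×8.77) = 3.724×10^-7 K/W
R_aluminium = L/(kA) = 0.0015/(205×8.77) = 8.343×10^-7 K/W
R_outer film = 1/(h_o·A) = 1/(12.5×8.77) = 0.009122 K/W
Sum of the known resistances R_other = 0.009123 K/W
Required total resistance R_tot = ΔT/Q_allow = 45/1490 = 0.0302 K/W
R_glass-fibre batt = R_tot − R_other = 0.02108 K/W
L = R·k·A = 0.02108×0.0372×8.77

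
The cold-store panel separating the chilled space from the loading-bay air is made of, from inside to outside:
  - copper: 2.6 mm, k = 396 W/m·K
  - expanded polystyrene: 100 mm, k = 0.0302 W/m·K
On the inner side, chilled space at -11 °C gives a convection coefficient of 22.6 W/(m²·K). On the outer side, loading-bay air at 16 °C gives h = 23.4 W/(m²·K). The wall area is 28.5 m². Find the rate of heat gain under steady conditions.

Q ≈ 226 W

Using the resistance-network approach (series):
R_inner film = 1/(h_i·A) = 1/(22.6×28.5) = 0.001553 K/W
R_copper = L/(kA) = 0.0026/(396×28.5) = 2.304×10^-7 K/W
R_expanded polystyrene = L/(kA) = 0.1/(0.0302×28.5) = 0.1162 K/W
R_outer film = 1/(h_o·A) = 1/(23.4×28.5) = 0.001499 K/W
R_total = 0.1192 K/W
Q = ΔT / R_total = 27 / 0.1192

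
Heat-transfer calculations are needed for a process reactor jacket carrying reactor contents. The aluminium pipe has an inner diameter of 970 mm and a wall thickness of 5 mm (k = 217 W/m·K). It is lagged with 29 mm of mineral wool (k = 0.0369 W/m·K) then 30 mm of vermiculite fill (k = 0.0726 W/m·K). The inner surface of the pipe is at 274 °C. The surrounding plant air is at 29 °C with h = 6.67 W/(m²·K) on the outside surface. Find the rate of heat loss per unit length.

For a radial system each layer contributes R = ln(r_out/r_in)/(2πkL); films add R = 1/(hA).
R_aluminium pipe wall = ln(490/485)/(2π×217×1) = 7.522×10^-6 K/W
R_mineral wool = ln(519/490)/(2π×0.0369×1) = 0.248 K/W
R_vermiculite fill = ln(549/519)/(2π×0.0726×1) = 0.1232 K/W
R_outer film = 1/(h_o·2πr_oL) = 1/(6.67×2π×0.549×1) = 0.04346 K/W
R_total = 0.4147 K/W
Q = ΔT/R_total = 245/0.4147

q′ ≈ 591 W/m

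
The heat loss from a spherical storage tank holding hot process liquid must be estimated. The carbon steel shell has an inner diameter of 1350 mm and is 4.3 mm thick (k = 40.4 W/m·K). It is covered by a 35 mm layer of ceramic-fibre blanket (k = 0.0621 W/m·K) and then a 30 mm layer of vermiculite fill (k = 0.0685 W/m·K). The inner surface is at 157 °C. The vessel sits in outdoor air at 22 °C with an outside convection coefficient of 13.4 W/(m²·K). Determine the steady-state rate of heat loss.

Q ≈ 800 W

Spherical conduction: R = (1/r_in − 1/r_out)/(4πk) per layer; series-sum.
R_carbon steel shell = (1/0.675 − 1/0.6793)/(4π×40.4) = 1.847×10^-5 K/W
R_ceramic-fibre blanket = (1/0.6793 − 1/0.7143)/(4π×0.0621) = 0.09243 K/W
R_vermiculite fill = (1/0.7143 − 1/0.7443)/(4π×0.0685) = 0.06555 K/W
R_outer film = 1/(h·4πr_o²) = 1/(13.4×4π×0.7443²) = 0.01072 K/W
R_total = 0.1687 K/W
Q = ΔT/R_total = 135/0.1687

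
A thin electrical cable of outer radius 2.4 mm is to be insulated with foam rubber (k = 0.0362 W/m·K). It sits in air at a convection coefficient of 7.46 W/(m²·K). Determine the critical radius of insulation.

r_cr ≈ 4.85 mm

For a cylinder r_cr = k/h = 0.0362/7.46
r_cr = 4.85 mm; since the bare radius (2.4 mm) is below r_cr, adding a thin layer of insulation will *increase* heat loss.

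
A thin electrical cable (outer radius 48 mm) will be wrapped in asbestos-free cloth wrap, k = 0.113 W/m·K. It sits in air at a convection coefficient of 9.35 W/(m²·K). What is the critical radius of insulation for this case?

For a cylinder r_cr = k/h = 0.113/9.35
r_cr = 12.1 mm; since the bare radius (48 mm) is above r_cr, any added insulation will reduce heat loss.

r_cr ≈ 12.1 mm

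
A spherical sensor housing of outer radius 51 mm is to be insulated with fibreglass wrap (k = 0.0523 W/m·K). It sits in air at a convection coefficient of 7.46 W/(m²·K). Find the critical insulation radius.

r_cr ≈ 14 mm

For a sphere r_cr = 2k/h = 2×0.0523/7.46
r_cr = 14 mm; since the bare radius (51 mm) is above r_cr, any added insulation will reduce heat loss.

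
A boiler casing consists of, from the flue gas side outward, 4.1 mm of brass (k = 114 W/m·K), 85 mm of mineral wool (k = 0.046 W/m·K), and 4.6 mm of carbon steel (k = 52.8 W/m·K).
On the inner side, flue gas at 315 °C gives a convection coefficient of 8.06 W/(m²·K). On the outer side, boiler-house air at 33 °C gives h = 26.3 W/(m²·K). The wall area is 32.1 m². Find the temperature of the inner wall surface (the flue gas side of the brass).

T ≈ 298 °C

Series thermal resistances:
R_inner film = 1/(h_i·A) = 1/(8.06×32.1) = 0.003865 K/W
R_brass = L/(kA) = 0.0041/(114×32.1) = 1.12×10^-6 K/W
R_mineral wool = L/(kA) = 0.085/(0.046×32.1) = 0.05756 K/W
R_carbon steel = L/(kA) = 0.0046/(52.8×32.1) = 2.714×10^-6 K/W
R_outer film = 1/(h_o·A) = 1/(26.3×32.1) = 0.001185 K/W
R_total = 0.06262 K/W;  Q = ΔT/R_total = 282/0.06262 = 4503 W
T_interface = T_inner − Q·ΣR(inner→interface) = 315 − 4500×0.003865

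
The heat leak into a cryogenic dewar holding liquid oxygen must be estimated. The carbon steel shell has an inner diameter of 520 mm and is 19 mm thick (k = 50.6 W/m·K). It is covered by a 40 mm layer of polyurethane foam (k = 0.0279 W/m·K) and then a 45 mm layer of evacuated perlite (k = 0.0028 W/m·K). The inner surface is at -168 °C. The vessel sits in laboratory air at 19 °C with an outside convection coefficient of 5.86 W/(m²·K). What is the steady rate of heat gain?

Q ≈ 15.1 W

Radial (spherical) resistances in series:
R_carbon steel shell = (1/0.26 − 1/0.279)/(4π×50.6) = 4.119×10^-4 K/W
R_polyurethane foam = (1/0.279 − 1/0.319)/(4π×0.0279) = 1.282 K/W
R_evacuated perlite = (1/0.319 − 1/0.364)/(4π×0.0028) = 11.01 K/W
R_outer film = 1/(h·4πr_o²) = 1/(5.86×4π×0.364²) = 0.1025 K/W
R_total = 12.4 K/W
Q = ΔT/R_total = 187/12.4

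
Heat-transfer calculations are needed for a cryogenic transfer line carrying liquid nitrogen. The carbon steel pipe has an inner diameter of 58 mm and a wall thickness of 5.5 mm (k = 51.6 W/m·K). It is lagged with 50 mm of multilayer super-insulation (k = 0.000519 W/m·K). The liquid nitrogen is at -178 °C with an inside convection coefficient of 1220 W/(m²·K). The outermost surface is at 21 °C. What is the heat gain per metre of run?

Per-layer cylindrical resistances, series-summed:
R_inner film = 1/(h_i·2πr₁L) = 1/(1220×2π×0.029×1) = 0.004498 K/W
R_carbon steel pipe wall = ln(34.5/29)/(2π×51.6×1) = 5.356×10^-4 K/W
R_multilayer super-insulation = ln(84.5/34.5)/(2π×0.000519×1) = 274.7 K/W
R_total = 274.7 K/W
Q = ΔT/R_total = 199/274.7

q′ ≈ 0.724 W/m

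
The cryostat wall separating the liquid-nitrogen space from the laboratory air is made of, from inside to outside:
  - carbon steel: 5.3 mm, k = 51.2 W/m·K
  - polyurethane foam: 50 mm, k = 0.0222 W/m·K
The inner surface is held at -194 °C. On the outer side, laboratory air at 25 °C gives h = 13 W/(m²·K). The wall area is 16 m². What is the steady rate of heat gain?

Series thermal resistances:
R_carbon steel = L/(kA) = 0.0053/(51.2×16) = 6.47×10^-6 K/W
R_polyurethane foam = L/(kA) = 0.05/(0.0222×16) = 0.1408 K/W
R_outer film = 1/(h_o·A) = 1/(13×16) = 0.004808 K/W
R_total = 0.1456 K/W
Q = ΔT / R_total = 219 / 0.1456

Q ≈ 1500 W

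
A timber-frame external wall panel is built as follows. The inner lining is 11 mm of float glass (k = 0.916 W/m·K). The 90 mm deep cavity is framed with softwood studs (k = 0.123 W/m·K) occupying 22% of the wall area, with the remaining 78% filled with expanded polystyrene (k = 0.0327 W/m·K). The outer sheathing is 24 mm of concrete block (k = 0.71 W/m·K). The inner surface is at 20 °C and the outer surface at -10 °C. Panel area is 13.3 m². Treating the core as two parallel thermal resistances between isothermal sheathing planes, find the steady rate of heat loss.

Sheathing layers in series; stud and cavity paths in parallel between them.
R_inner = 0.011/(0.916×13.3) = 9.029×10^-4 K/W
R_stud  = 0.09/(0.123×0.22×13.3) = 0.2501 K/W
R_cav   = 0.09/(0.0327×0.78×13.3) = 0.2653 K/W
1/R_core = 1/R_stud + 1/R_cav → R_core = 0.1287 K/W
R_outer = 0.024/(0.71×13.3) = 0.002542 K/W
R_total = 0.1322 K/W
Q = ΔT/R_total = 30/0.1322

Q ≈ 227 W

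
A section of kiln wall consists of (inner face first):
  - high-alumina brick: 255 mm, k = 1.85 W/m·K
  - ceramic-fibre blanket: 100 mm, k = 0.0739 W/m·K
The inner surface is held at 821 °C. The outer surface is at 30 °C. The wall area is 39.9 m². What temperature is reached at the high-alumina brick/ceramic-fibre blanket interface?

Using the resistance-network approach (series):
R_high-alumina brick = L/(kA) = 0.255/(1.85×39.9) = 0.003455 K/W
R_ceramic-fibre blanket = L/(kA) = 0.1/(0.0739×39.9) = 0.03391 K/W
R_total = 0.03737 K/W;  Q = ΔT/R_total = 791/0.03737 = 21170 W
T_interface = T_inner − Q·ΣR(inner→interface) = 821 − 21200×0.003455

T ≈ 748 °C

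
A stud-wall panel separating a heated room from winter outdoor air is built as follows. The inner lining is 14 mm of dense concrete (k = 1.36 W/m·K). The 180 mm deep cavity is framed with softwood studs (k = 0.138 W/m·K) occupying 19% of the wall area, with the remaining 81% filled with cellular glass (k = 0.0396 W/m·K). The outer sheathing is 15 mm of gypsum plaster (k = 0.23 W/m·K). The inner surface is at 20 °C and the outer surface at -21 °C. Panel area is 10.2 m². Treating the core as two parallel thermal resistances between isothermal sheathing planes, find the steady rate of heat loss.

Q ≈ 132 W

Sheathing layers in series; stud and cavity paths in parallel between them.
R_inner = 0.014/(1.36×10.2) = 0.001009 K/W
R_stud  = 0.18/(0.138×0.19×10.2) = 0.673 K/W
R_cav   = 0.18/(0.0396×0.81×10.2) = 0.5502 K/W
1/R_core = 1/R_stud + 1/R_cav → R_core = 0.3027 K/W
R_outer = 0.015/(0.23×10.2) = 0.006394 K/W
R_total = 0.3101 K/W
Q = ΔT/R_total = 41/0.3101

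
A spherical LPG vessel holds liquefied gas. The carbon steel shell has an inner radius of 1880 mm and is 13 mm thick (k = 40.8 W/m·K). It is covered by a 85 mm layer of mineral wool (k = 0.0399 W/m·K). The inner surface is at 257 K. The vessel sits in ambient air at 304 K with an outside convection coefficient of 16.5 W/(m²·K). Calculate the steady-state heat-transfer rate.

Q ≈ 1010 W

Each spherical layer contributes R = (1/r_i − 1/r_o)/(4πk):
R_carbon steel shell = (1/1.88 − 1/1.893)/(4π×40.8) = 7.125×10^-6 K/W
R_mineral wool = (1/1.893 − 1/1.978)/(4π×0.0399) = 0.04528 K/W
R_outer film = 1/(h·4πr_o²) = 1/(16.5×4π×1.978²) = 0.001233 K/W
R_total = 0.04651 K/W
Q = ΔT/R_total = 47/0.04651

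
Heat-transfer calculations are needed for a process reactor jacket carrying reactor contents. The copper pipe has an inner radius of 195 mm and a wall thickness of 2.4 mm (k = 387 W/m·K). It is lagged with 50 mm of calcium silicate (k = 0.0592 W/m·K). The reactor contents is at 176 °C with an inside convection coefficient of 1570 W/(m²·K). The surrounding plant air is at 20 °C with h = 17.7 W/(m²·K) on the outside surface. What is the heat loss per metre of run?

q′ ≈ 242 W/m

Treating each annulus and film as a series resistance:
R_inner film = 1/(h_i·2πr₁L) = 1/(1570×2π×0.195×1) = 5.199×10^-4 K/W
R_copper pipe wall = ln(197.4/195)/(2π×387×1) = 5.031×10^-6 K/W
R_calcium silicate = ln(247.4/197.4)/(2π×0.0592×1) = 0.607 K/W
R_outer film = 1/(h_o·2πr_oL) = 1/(17.7×2π×0.2474×1) = 0.03635 K/W
R_total = 0.6438 K/W
Q = ΔT/R_total = 156/0.6438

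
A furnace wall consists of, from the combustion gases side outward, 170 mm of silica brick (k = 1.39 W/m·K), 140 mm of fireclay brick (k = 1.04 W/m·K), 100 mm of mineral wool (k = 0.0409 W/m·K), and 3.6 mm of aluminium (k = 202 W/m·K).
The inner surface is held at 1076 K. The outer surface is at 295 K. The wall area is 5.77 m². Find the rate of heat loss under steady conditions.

Q ≈ 1670 W

Series thermal resistances:
R_silica brick = L/(kA) = 0.17/(1.39×5.77) = 0.0212 K/W
R_fireclay brick = L/(kA) = 0.14/(1.04×5.77) = 0.02333 K/W
R_mineral wool = L/(kA) = 0.1/(0.0409×5.77) = 0.4237 K/W
R_aluminium = L/(kA) = 0.0036/(202×5.77) = 3.089×10^-6 K/W
R_total = 0.4683 K/W
Q = ΔT / R_total = 781 / 0.4683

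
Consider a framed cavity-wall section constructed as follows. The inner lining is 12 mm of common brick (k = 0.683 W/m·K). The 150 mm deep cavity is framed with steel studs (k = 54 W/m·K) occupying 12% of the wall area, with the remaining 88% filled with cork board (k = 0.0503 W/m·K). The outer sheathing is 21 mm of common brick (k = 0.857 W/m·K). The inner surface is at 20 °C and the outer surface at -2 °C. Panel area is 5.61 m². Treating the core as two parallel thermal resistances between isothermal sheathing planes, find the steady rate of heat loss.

Sheathing layers in series; stud and cavity paths in parallel between them.
R_inner = 0.012/(0.683×5.61) = 0.003132 K/W
R_stud  = 0.15/(54×0.12×5.61) = 0.004126 K/W
R_cav   = 0.15/(0.0503×0.88×5.61) = 0.6041 K/W
1/R_core = 1/R_stud + 1/R_cav → R_core = 0.004098 K/W
R_outer = 0.021/(0.857×5.61) = 0.004368 K/W
R_total = 0.0116 K/W
Q = ΔT/R_total = 22/0.0116

Q ≈ 1900 W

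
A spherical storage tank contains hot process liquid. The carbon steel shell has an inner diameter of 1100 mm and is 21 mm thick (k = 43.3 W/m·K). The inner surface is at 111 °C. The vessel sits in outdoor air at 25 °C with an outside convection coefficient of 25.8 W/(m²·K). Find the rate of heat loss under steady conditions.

For a spherical shell R = (1/r₁ − 1/r₂)/(4πk); film R = 1/(h·4πr²). In series:
R_carbon steel shell = (1/0.55 − 1/0.571)/(4π×43.3) = 1.229×10^-4 K/W
R_outer film = 1/(h·4πr_o²) = 1/(25.8×4π×0.571²) = 0.00946 K/W
R_total = 0.009583 K/W
Q = ΔT/R_total = 86/0.009583

Q ≈ 8970 W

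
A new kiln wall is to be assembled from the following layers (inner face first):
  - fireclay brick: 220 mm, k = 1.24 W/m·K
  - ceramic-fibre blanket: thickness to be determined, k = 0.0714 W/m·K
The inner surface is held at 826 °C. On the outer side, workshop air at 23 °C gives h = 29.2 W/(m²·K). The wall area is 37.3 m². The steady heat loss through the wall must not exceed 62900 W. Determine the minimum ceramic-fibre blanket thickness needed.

Series thermal resistances:
R_fireclay brick = L/(kA) = 0.22/(1.24×37.3) = 0.004757 K/W
R_outer film = 1/(h_o·A) = 1/(29.2×37.3) = 9.181×10^-4 K/W
Sum of the known resistances R_other = 0.005675 K/W
Required total resistance R_tot = ΔT/Q_allow = 803/62900 = 0.01277 K/W
R_ceramic-fibre blanket = R_tot − R_other = 0.007092 K/W
L = R·k·A = 0.007092×0.0714×37.3

L ≈ 18.9 mm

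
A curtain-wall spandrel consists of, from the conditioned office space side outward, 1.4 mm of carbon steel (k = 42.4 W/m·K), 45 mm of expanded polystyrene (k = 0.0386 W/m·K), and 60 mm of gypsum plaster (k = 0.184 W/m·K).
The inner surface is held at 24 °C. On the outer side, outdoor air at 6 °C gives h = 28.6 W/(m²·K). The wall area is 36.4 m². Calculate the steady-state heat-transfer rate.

Thermal resistances in series:
R_carbon steel = L/(kA) = 0.0014/(42.4×36.4) = 9.071×10^-7 K/W
R_expanded polystyrene = L/(kA) = 0.045/(0.0386×36.4) = 0.03203 K/W
R_gypsum plaster = L/(kA) = 0.06/(0.184×36.4) = 0.008958 K/W
R_outer film = 1/(h_o·A) = 1/(28.6×36.4) = 9.606×10^-4 K/W
R_total = 0.04195 K/W
Q = ΔT / R_total = 18 / 0.04195

Q ≈ 429 W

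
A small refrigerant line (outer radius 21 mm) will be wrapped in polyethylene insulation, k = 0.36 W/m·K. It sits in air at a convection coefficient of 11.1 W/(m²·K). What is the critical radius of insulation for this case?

For a cylinder r_cr = k/h = 0.36/11.1
r_cr = 32.4 mm; since the bare radius (21 mm) is below r_cr, adding a thin layer of insulation will *increase* heat loss.

r_cr ≈ 32.4 mm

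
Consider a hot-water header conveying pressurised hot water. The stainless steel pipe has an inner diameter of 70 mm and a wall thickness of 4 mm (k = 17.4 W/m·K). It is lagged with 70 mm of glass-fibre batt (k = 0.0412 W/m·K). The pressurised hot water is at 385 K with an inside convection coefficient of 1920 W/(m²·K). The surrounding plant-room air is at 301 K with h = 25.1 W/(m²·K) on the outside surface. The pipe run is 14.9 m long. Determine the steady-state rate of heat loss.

Q ≈ 310 W

Per-layer cylindrical resistances, series-summed:
R_inner film = 1/(h_i·2πr₁L) = 1/(1920×2π×0.035×14.9) = 1.59×10^-4 K/W
R_stainless steel pipe wall = ln(39/35)/(2π×17.4×14.9) = 6.643×10^-5 K/W
R_glass-fibre batt = ln(109/39)/(2π×0.0412×14.9) = 0.2665 K/W
R_outer film = 1/(h_o·2πr_oL) = 1/(25.1×2π×0.109×14.9) = 0.003904 K/W
R_total = 0.2706 K/W
Q = ΔT/R_total = 84/0.2706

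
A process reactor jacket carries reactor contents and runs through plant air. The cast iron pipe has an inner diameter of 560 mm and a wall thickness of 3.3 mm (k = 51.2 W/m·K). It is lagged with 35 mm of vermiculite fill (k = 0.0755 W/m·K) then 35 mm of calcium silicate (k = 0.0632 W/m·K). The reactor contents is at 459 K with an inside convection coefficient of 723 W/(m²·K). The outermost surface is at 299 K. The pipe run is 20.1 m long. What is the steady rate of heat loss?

Q ≈ 6320 W

Treating each annulus and film as a series resistance:
R_inner film = 1/(h_i·2πr₁L) = 1/(723×2π×0.28×20.1) = 3.911×10^-5 K/W
R_cast iron pipe wall = ln(283.3/280)/(2π×51.2×20.1) = 1.812×10^-6 K/W
R_vermiculite fill = ln(318.3/283.3)/(2π×0.0755×20.1) = 0.01222 K/W
R_calcium silicate = ln(353.3/318.3)/(2π×0.0632×20.1) = 0.01307 K/W
R_total = 0.02533 K/W
Q = ΔT/R_total = 160/0.02533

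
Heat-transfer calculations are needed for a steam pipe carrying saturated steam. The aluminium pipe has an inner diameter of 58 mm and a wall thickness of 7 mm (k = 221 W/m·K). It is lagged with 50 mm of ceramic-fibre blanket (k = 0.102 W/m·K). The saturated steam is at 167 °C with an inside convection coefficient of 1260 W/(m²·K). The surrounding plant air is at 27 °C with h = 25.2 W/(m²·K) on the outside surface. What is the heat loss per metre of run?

Treating each annulus and film as a series resistance:
R_inner film = 1/(h_i·2πr₁L) = 1/(1260×2π×0.029×1) = 0.004356 K/W
R_aluminium pipe wall = ln(36/29)/(2π×221×1) = 1.557×10^-4 K/W
R_ceramic-fibre blanket = ln(86/36)/(2π×0.102×1) = 1.359 K/W
R_outer film = 1/(h_o·2πr_oL) = 1/(25.2×2π×0.086×1) = 0.07344 K/W
R_total = 1.437 K/W
Q = ΔT/R_total = 140/1.437

q′ ≈ 97.4 W/m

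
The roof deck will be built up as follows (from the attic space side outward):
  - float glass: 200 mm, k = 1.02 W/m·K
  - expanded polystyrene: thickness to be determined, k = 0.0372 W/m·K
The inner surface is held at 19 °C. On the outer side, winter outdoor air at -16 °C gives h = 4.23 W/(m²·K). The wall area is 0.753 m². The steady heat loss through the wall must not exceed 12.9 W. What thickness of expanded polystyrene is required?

L ≈ 59.9 mm

Series thermal resistances:
R_float glass = L/(kA) = 0.2/(1.02×0.753) = 0.2604 K/W
R_outer film = 1/(h_o·A) = 1/(4.23×0.753) = 0.314 K/W
Sum of the known resistances R_other = 0.5743 K/W
Required total resistance R_tot = ΔT/Q_allow = 35/12.9 = 2.713 K/W
R_expanded polystyrene = R_tot − R_other = 2.139 K/W
L = R·k·A = 2.139×0.0372×0.753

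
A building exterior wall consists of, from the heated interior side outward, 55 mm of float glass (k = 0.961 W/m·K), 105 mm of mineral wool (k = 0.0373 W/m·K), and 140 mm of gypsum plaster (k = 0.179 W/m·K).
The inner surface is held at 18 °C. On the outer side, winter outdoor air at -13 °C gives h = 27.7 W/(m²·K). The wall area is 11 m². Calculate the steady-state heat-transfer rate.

Thermal resistances in series:
R_float glass = L/(kA) = 0.055/(0.961×11) = 0.005203 K/W
R_mineral wool = L/(kA) = 0.105/(0.0373×11) = 0.2559 K/W
R_gypsum plaster = L/(kA) = 0.14/(0.179×11) = 0.0711 K/W
R_outer film = 1/(h_o·A) = 1/(27.7×11) = 0.003282 K/W
R_total = 0.3355 K/W
Q = ΔT / R_total = 31 / 0.3355

Q ≈ 92.4 W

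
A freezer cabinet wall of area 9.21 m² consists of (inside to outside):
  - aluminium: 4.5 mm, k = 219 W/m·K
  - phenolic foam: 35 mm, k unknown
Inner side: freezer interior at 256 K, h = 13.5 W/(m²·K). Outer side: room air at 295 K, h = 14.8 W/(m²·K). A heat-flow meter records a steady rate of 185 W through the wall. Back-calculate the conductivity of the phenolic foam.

k ≈ 0.0194 W/(m·K)

Series thermal resistances:
R_inner film = 1/(h_i·A) = 1/(13.5×9.21) = 0.008043 K/W
R_aluminium = L/(kA) = 0.0045/(219×9.21) = 2.231×10^-6 K/W
R_outer film = 1/(h_o·A) = 1/(14.8×9.21) = 0.007336 K/W
Sum of known resistances R_other = 0.01538 K/W
Total R = ΔT/Q = 39/185 = 0.2108 K/W
R_phenolic foam = R_total − R_other = 0.1954 K/W
k = L/(R·A) = 0.035/(0.1954×9.21)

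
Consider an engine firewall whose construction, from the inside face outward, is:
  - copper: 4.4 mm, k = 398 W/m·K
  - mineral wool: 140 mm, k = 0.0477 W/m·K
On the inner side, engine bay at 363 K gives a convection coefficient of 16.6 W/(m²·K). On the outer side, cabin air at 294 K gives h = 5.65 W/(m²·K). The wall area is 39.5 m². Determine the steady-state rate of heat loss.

Q ≈ 859 W

Thermal resistances in series:
R_inner film = 1/(h_i·A) = 1/(16.6×39.5) = 0.001525 K/W
R_copper = L/(kA) = 0.0044/(398×39.5) = 2.799×10^-7 K/W
R_mineral wool = L/(kA) = 0.14/(0.0477×39.5) = 0.0743 K/W
R_outer film = 1/(h_o·A) = 1/(5.65×39.5) = 0.004481 K/W
R_total = 0.08031 K/W
Q = ΔT / R_total = 69 / 0.08031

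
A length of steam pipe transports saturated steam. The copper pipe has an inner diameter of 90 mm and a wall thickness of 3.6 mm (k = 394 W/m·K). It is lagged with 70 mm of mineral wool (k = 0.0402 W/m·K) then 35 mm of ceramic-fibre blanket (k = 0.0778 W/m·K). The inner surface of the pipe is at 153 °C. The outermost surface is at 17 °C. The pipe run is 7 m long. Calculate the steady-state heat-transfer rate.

Q ≈ 234 W

Radial resistances (cylindrical: R_cond = ln(r_o/r_i)/(2πkL), R_conv = 1/(h·2πrL)):
R_copper pipe wall = ln(48.6/45)/(2π×394×7) = 4.441×10^-6 K/W
R_mineral wool = ln(118.6/48.6)/(2π×0.0402×7) = 0.5046 K/W
R_ceramic-fibre blanket = ln(153.6/118.6)/(2π×0.0778×7) = 0.07557 K/W
R_total = 0.5802 K/W
Q = ΔT/R_total = 136/0.5802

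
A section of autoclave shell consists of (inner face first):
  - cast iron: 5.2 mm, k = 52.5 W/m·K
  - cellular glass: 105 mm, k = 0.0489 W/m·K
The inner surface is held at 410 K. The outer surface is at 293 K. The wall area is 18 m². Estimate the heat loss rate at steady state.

Thermal resistances in series:
R_cast iron = L/(kA) = 0.0052/(52.5×18) = 5.503×10^-6 K/W
R_cellular glass = L/(kA) = 0.105/(0.0489×18) = 0.1193 K/W
R_total = 0.1193 K/W
Q = ΔT / R_total = 117 / 0.1193

Q ≈ 981 W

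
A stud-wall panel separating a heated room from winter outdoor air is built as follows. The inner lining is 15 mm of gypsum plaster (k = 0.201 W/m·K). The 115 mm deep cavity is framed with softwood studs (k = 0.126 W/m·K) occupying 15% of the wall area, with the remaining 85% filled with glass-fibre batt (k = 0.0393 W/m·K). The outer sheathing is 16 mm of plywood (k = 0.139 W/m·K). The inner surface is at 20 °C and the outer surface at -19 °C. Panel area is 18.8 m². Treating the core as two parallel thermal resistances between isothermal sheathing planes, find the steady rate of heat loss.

Sheathing layers in series; stud and cavity paths in parallel between them.
R_inner = 0.015/(0.201×18.8) = 0.00397 K/W
R_stud  = 0.115/(0.126×0.15×18.8) = 0.3237 K/W
R_cav   = 0.115/(0.0393×0.85×18.8) = 0.1831 K/W
1/R_core = 1/R_stud + 1/R_cav → R_core = 0.1169 K/W
R_outer = 0.016/(0.139×18.8) = 0.006123 K/W
R_total = 0.127 K/W
Q = ΔT/R_total = 39/0.127

Q ≈ 307 W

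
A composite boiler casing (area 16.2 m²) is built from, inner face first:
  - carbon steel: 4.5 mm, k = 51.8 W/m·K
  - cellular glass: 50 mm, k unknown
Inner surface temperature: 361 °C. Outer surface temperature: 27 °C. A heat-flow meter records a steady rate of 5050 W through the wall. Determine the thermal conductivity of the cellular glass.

Model the wall as resistances in series:
R_carbon steel = L/(kA) = 0.0045/(51.8×16.2) = 5.363×10^-6 K/W
Sum of known resistances R_other = 5.363×10^-6 K/W
Total R = ΔT/Q = 334/5050 = 0.06614 K/W
R_cellular glass = R_total − R_other = 0.06613 K/W
k = L/(R·A) = 0.05/(0.06613×16.2)

k ≈ 0.0467 W/(m·K)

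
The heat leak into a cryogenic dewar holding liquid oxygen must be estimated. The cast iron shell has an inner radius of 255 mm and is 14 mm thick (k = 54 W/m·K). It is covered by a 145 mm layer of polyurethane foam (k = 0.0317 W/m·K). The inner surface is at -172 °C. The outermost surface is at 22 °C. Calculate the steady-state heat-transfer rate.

Q ≈ 59.3 W

Spherical conduction: R = (1/r_in − 1/r_out)/(4πk) per layer; series-sum.
R_cast iron shell = (1/0.255 − 1/0.269)/(4π×54) = 3.008×10^-4 K/W
R_polyurethane foam = (1/0.269 − 1/0.414)/(4π×0.0317) = 3.268 K/W
R_total = 3.269 K/W
Q = ΔT/R_total = 194/3.269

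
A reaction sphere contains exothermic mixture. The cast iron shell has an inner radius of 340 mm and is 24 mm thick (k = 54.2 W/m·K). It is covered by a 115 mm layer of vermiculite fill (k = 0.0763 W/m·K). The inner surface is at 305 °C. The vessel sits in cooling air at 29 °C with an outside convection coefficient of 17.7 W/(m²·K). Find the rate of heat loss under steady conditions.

Q ≈ 390 W

For a spherical shell R = (1/r₁ − 1/r₂)/(4πk); film R = 1/(h·4πr²). In series:
R_cast iron shell = (1/0.34 − 1/0.364)/(4π×54.2) = 2.847×10^-4 K/W
R_vermiculite fill = (1/0.364 − 1/0.479)/(4π×0.0763) = 0.6879 K/W
R_outer film = 1/(h·4πr_o²) = 1/(17.7×4π×0.479²) = 0.0196 K/W
R_total = 0.7078 K/W
Q = ΔT/R_total = 276/0.7078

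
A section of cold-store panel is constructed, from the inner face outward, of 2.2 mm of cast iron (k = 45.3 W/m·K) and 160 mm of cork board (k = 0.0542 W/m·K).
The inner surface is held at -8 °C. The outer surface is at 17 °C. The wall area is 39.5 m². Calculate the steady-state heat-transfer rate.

Q ≈ 335 W

Treating each layer as a thermal resistance in series:
R_cast iron = L/(kA) = 0.0022/(45.3×39.5) = 1.229×10^-6 K/W
R_cork board = L/(kA) = 0.16/(0.0542×39.5) = 0.07473 K/W
R_total = 0.07474 K/W
Q = ΔT / R_total = 25 / 0.07474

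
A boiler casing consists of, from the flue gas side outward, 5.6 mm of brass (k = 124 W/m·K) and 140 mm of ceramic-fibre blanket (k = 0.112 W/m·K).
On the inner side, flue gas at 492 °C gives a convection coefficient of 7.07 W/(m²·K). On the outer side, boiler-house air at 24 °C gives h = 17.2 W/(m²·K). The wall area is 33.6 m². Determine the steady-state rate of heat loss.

Thermal resistances in series:
R_inner film = 1/(h_i·A) = 1/(7.07×33.6) = 0.00421 K/W
R_brass = L/(kA) = 0.0056/(124×33.6) = 1.344×10^-6 K/W
R_ceramic-fibre blanket = L/(kA) = 0.14/(0.112×33.6) = 0.0372 K/W
R_outer film = 1/(h_o·A) = 1/(17.2×33.6) = 0.00173 K/W
R_total = 0.04314 K/W
Q = ΔT / R_total = 468 / 0.04314

Q ≈ 10800 W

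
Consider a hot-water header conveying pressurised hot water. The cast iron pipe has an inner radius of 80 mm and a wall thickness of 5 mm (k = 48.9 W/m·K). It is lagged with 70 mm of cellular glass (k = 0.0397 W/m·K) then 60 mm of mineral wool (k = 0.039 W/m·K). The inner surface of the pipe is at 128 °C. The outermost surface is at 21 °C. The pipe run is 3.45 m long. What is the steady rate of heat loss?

Radial resistances (cylindrical: R_cond = ln(r_o/r_i)/(2πkL), R_conv = 1/(h·2πrL)):
R_cast iron pipe wall = ln(85/80)/(2π×48.9×3.45) = 5.719×10^-5 K/W
R_cellular glass = ln(155/85)/(2π×0.0397×3.45) = 0.6981 K/W
R_mineral wool = ln(215/155)/(2π×0.039×3.45) = 0.387 K/W
R_total = 1.085 K/W
Q = ΔT/R_total = 107/1.085

Q ≈ 98.6 W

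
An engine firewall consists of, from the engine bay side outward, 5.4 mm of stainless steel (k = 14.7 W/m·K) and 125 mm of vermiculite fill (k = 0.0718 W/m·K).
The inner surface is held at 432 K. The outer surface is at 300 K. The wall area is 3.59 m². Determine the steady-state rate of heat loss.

Model the wall as resistances in series:
R_stainless steel = L/(kA) = 0.0054/(14.7×3.59) = 1.023×10^-4 K/W
R_vermiculite fill = L/(kA) = 0.125/(0.0718×3.59) = 0.4849 K/W
R_total = 0.485 K/W
Q = ΔT / R_total = 132 / 0.485

Q ≈ 272 W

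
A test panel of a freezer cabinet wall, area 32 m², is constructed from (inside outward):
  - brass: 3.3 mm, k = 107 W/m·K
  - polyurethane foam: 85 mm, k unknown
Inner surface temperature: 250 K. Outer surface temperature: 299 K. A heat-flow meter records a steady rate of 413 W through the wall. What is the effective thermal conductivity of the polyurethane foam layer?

k ≈ 0.0224 W/(m·K)

Thermal resistances in series:
R_brass = L/(kA) = 0.0033/(107×32) = 9.638×10^-7 K/W
Sum of known resistances R_other = 9.638×10^-7 K/W
Total R = ΔT/Q = 49/413 = 0.1186 K/W
R_polyurethane foam = R_total − R_other = 0.1186 K/W
k = L/(R·A) = 0.085/(0.1186×32)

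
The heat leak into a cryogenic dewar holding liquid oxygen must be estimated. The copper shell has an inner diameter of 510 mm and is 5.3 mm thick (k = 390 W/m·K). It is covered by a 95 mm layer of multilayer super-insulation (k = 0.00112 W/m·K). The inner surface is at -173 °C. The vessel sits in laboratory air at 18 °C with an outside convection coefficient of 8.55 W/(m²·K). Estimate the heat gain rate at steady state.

Q ≈ 2.61 W

Spherical conduction: R = (1/r_in − 1/r_out)/(4πk) per layer; series-sum.
R_copper shell = (1/0.255 − 1/0.2603)/(4π×390) = 1.629×10^-5 K/W
R_multilayer super-insulation = (1/0.2603 − 1/0.3553)/(4π×0.00112) = 72.98 K/W
R_outer film = 1/(h·4πr_o²) = 1/(8.55×4π×0.3553²) = 0.07373 K/W
R_total = 73.06 K/W
Q = ΔT/R_total = 191/73.06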